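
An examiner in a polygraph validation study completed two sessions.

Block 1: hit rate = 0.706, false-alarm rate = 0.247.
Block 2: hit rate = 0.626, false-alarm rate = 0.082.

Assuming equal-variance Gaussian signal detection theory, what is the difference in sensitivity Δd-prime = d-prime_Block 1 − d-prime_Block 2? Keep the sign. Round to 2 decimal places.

Block 1: z(0.706) = 0.542, z(0.247) = -0.684, d' = 1.226
Block 2: z(0.626) = 0.321, z(0.082) = -1.392, d' = 1.713
Δd' = d'_Block 1 − d'_Block 2 = 1.226 − 1.713 = -0.487
Block 2 has the higher sensitivity.

Δd-prime = -0.49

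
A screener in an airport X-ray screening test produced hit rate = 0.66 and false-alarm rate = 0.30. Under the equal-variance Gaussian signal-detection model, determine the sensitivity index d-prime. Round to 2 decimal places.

z(H) = 0.412
z(FA) = -0.524
d' = z(H) − z(FA) = 0.412 − (-0.524) = 0.936

d-prime = 0.94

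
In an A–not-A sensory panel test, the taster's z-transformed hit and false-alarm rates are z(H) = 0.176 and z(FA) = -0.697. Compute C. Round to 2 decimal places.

C = 0.26

c = −½·[z(H) + z(FA)] = −½·(0.176 + (-0.697)) = 0.2605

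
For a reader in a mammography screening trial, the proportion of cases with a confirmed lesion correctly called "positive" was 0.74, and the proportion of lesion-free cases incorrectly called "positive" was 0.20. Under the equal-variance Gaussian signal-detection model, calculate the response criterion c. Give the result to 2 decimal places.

z(H) = 0.643
z(FA) = -0.842
c = −½·[z(H) + z(FA)] = −0.5 × (0.643 + (-0.842)) = 0.0995

c = 0.10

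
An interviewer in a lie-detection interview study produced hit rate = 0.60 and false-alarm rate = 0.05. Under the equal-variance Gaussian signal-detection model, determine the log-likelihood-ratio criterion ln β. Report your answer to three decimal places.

ln β = 1.321

z(H) = z(0.60) = 0.2533
z(FA) = z(0.05) = -1.6449
ln β = −½·[z(H)² − z(FA)²] = −0.5 × (0.0642 − 2.7057) = 1.32075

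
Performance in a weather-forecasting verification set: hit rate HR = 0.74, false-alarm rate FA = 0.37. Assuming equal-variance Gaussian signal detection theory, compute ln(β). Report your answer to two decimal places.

ln β = -0.15

z(H) = z(0.74) = 0.643
z(FA) = z(0.37) = -0.332
ln β = −½·[z(H)² − z(FA)²] = −0.5 × (0.413 − 0.110) = -0.1515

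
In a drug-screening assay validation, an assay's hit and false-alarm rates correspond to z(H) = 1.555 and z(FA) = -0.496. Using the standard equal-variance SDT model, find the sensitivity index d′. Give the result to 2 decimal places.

d' = z(H) − z(FA) = 1.555 − (-0.496) = 2.051

d′ = 2.05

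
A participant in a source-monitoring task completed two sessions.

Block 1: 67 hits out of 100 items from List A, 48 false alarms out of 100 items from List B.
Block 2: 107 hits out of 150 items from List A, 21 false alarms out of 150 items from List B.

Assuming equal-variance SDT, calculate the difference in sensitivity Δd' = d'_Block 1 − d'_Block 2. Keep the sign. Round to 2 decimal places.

Δd' = -1.15

Block 1: z(0.6700) = 0.440, z(0.4800) = -0.050, d' = 0.490
Block 2: z(0.7133) = 0.563, z(0.1400) = -1.080, d' = 1.643
Δd' = d'_Block 1 − d'_Block 2 = 0.490 − 1.643 = -1.153
Block 2 has the higher sensitivity.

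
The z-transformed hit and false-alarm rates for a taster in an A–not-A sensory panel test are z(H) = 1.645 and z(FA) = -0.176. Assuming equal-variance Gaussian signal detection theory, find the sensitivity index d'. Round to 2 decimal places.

d' = z(H) − z(FA) = 1.645 − (-0.176) = 1.821

d' = 1.82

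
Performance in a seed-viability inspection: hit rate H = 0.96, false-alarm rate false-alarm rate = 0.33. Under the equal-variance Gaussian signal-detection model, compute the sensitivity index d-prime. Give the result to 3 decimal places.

d-prime = 2.191

z(0.96) = 1.7507, z(0.33) = -0.4399
d' = z(H) − z(FA) = 1.7507 − (-0.4399) = 2.1906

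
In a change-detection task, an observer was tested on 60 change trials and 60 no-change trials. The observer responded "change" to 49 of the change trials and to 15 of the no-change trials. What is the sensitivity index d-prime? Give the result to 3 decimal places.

H = 49/60 = 0.8167
FA = 15/60 = 0.2500
z(0.8167) = 0.9029, z(0.2500) = -0.6745
d' = z(H) − z(FA) = 0.9029 − (-0.6745) = 1.5774

d-prime = 1.577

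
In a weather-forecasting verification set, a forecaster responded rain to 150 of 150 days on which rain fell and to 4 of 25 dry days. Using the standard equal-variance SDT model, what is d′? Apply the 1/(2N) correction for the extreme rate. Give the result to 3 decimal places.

The hit rate is 150/150 = 1, so apply the 1/(2N) correction: H → 1 − 1/(2·150) = 0.99667.
z(H) = z(0.99667) = 2.7134
z(FA) = z(0.16000) = -0.9945
d' = 2.7134 − (-0.9945) = 3.7079

d′ = 3.708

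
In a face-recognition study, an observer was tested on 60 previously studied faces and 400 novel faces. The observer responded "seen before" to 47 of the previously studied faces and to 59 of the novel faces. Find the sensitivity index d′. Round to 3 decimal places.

H = 47/60 = 0.7833
FA = 59/400 = 0.1475
Φ⁻¹(H) = 0.7834
Φ⁻¹(FA) = -1.0472
d' = z(H) − z(FA) = 0.7834 − (-1.0472) = 1.8306

d′ = 1.831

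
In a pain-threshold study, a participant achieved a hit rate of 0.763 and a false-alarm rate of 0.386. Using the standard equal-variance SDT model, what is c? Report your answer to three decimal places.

c = -0.213

Φ⁻¹(H) = Φ⁻¹(0.763) = 0.7160
Φ⁻¹(FA) = Φ⁻¹(0.386) = -0.2898
c = −½·[z(H) + z(FA)] = −0.5 × (0.7160 + (-0.2898)) = -0.2131
c < 0: the participant has a liberal response bias.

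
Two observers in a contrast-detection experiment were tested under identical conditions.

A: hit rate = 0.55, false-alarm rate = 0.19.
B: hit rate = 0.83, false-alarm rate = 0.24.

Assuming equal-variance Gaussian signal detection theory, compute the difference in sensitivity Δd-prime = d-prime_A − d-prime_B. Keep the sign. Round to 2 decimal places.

Δd-prime = -0.66

A: z(0.55) = 0.126, z(0.19) = -0.878, d' = 1.004
B: z(0.83) = 0.954, z(0.24) = -0.706, d' = 1.660
Δd' = d'_A − d'_B = 1.004 − 1.660 = -0.656
B has the higher sensitivity.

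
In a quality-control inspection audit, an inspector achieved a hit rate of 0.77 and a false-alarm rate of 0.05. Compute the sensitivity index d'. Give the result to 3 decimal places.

d' = 2.384

z(H) = 0.7388
z(FA) = -1.6449
d' = z(H) − z(FA) = 0.7388 − (-1.6449) = 2.3837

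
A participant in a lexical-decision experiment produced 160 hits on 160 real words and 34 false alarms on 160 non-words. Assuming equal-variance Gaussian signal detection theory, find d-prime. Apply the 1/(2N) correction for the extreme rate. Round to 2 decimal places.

The hit rate is 160/160 = 1, so apply the 1/(2N) correction: H → 1 − 1/(2·160) = 0.99687.
z(H) = z(0.99687) = 2.734
z(FA) = z(0.21250) = -0.798
d' = 2.734 − (-0.798) = 3.532

d-prime = 3.53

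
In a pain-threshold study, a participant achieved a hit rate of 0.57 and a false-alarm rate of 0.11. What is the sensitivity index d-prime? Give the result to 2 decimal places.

d-prime = 1.40

z(H) = 0.1764
z(FA) = -1.2265
d' = z(H) − z(FA) = 0.1764 − (-1.2265) = 1.4029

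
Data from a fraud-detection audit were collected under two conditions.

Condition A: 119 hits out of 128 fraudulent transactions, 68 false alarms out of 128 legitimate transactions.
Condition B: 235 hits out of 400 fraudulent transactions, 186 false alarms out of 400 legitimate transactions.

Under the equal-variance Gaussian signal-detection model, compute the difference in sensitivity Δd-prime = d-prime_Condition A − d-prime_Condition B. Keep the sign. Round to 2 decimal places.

Δd-prime = 1.09

Condition A: z(0.9297) = 1.474, z(0.5312) = 0.078, d' = 1.396
Condition B: z(0.5875) = 0.221, z(0.4650) = -0.088, d' = 0.309
Δd' = d'_Condition A − d'_Condition B = 1.396 − 0.309 = 1.087
Condition A has the higher sensitivity.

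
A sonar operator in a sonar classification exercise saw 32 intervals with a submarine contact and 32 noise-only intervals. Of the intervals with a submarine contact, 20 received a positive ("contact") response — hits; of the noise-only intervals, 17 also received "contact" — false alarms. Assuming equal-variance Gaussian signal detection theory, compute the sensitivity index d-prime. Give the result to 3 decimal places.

H = 20/32 = 0.6250
FA = 17/32 = 0.5312
z(H) = 0.3186
z(FA) = 0.0783
d' = z(H) − z(FA) = 0.3186 − 0.0783 = 0.2403

d-prime = 0.240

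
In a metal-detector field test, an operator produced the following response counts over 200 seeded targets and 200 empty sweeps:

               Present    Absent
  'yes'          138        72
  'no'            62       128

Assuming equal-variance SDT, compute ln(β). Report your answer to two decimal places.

H = 138/200 = 0.6900
FA = 72/200 = 0.3600
z(0.6900) = 0.496, z(0.3600) = -0.358
ln β = −½·[z(H)² − z(FA)²] = −0.5 × (0.246 − 0.128) = -0.059

ln β = -0.06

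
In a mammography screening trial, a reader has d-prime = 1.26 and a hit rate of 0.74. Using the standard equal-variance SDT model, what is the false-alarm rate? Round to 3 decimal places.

z(hit rate) = z(0.74) = 0.6433
z(FA) = z(H) − d' = 0.6433 − 1.26 = -0.6167
false-alarm rate = Φ(-0.6167) = 0.2687

false-alarm rate = 0.269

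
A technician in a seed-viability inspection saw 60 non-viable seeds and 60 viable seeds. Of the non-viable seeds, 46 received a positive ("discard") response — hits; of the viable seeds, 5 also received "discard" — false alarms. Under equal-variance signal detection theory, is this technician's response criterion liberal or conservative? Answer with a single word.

conservative

z(H) = 0.728, z(FA) = -1.383
c = −½·(z(H) + z(FA)) = 0.3275
c > 0 → conservative criterion (biased toward responding “no”).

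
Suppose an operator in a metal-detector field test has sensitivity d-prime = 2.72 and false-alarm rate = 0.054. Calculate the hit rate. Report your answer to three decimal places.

hit rate = 0.867

z(false-alarm rate) = z(0.054) = -1.6072
z(H) = z(FA) + d' = -1.6072 + 2.72 = 1.1128
hit rate = Φ(1.1128) = 0.8671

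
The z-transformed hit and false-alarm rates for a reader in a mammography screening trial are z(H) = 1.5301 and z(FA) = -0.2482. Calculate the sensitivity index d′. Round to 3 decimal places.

d' = z(H) − z(FA) = 1.5301 − (-0.2482) = 1.7783

d′ = 1.778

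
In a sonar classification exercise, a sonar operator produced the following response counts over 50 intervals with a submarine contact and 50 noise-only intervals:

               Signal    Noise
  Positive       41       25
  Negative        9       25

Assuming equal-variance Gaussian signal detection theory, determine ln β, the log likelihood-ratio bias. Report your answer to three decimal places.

ln β = -0.419

H = 41/50 = 0.8200
FA = 25/50 = 0.5000
z(H) = z(0.8200) = 0.9154
z(FA) = z(0.5000) = 0.0000
ln β = −½·[z(H)² − z(FA)²] = −0.5 × (0.8380 − 0.0000) = -0.4190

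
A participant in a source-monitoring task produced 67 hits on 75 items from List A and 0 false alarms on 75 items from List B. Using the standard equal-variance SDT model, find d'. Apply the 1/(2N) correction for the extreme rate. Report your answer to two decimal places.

d' = 3.72

The false-alarm rate is 0/75 = 0, so apply the 1/(2N) correction: FA → 1/(2·75) = 0.00667.
z(H) = z(0.89333) = 1.244
z(FA) = z(0.00667) = -2.475
d' = 1.244 − (-2.475) = 3.719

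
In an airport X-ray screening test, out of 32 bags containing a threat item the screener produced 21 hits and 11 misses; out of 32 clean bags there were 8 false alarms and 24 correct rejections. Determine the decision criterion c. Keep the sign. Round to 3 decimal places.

c = 0.136

H = 21/32 = 0.6562
FA = 8/32 = 0.2500
z(H) = 0.4021
z(FA) = -0.6745
c = −½·[z(H) + z(FA)] = −0.5 × (0.4021 + (-0.6745)) = 0.1362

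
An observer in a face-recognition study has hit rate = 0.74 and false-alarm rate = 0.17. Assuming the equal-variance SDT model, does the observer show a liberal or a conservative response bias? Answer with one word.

conservative

z(H) = 0.643, z(FA) = -0.954
c = −½·(z(H) + z(FA)) = 0.1555
c > 0 → conservative criterion (biased toward responding “no”).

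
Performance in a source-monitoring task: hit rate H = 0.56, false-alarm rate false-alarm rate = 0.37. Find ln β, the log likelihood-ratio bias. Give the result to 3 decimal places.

ln β = 0.044

z(H) = 0.1510
z(FA) = -0.3319
ln β = −½·[z(H)² − z(FA)²] = −0.5 × (0.0228 − 0.1102) = 0.0437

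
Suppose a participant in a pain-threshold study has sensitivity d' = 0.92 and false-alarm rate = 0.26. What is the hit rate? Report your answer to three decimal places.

z(false-alarm rate) = z(0.26) = -0.6433
z(H) = z(FA) + d' = -0.6433 + 0.92 = 0.2767
hit rate = Φ(0.2767) = 0.6090

hit rate = 0.609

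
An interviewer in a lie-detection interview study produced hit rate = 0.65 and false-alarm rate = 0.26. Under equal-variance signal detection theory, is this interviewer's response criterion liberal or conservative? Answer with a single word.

z(H) = 0.385, z(FA) = -0.643
c = −½·(z(H) + z(FA)) = 0.129
c > 0 → conservative criterion (biased toward responding “no”).

conservative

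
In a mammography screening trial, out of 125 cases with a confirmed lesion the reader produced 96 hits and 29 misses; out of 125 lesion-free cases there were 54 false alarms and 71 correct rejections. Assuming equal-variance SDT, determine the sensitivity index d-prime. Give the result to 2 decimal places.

d-prime = 0.90

H = 96/125 = 0.7680
FA = 54/125 = 0.4320
z(H) = 0.7323
z(FA) = -0.1713
d' = z(H) − z(FA) = 0.7323 − (-0.1713) = 0.9036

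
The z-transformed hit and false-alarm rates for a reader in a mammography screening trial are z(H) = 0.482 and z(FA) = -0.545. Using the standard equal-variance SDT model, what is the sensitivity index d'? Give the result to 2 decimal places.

d' = 1.03

d' = z(H) − z(FA) = 0.482 − (-0.545) = 1.027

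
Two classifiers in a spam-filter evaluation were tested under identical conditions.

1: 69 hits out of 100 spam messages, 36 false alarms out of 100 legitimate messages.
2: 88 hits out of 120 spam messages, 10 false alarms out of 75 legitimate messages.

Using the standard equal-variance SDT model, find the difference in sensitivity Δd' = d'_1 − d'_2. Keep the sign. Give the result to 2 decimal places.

1: z(0.6900) = 0.496, z(0.3600) = -0.358, d' = 0.854
2: z(0.7333) = 0.623, z(0.1333) = -1.111, d' = 1.734
Δd' = d'_1 − d'_2 = 0.854 − 1.734 = -0.880
2 has the higher sensitivity.

Δd' = -0.88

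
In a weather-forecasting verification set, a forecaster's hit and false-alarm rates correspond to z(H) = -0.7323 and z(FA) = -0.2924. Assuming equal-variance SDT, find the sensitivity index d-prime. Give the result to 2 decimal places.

d-prime = -0.44

d' = z(H) − z(FA) = -0.7323 − (-0.2924) = -0.4399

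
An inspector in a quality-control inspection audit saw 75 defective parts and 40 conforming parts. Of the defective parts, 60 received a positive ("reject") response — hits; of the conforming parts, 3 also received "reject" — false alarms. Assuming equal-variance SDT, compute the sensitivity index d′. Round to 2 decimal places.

H = 60/75 = 0.8000
FA = 3/40 = 0.0750
z(0.8000) = 0.842, z(0.0750) = -1.440
d' = z(H) − z(FA) = 0.842 − (-1.440) = 2.282

d′ = 2.28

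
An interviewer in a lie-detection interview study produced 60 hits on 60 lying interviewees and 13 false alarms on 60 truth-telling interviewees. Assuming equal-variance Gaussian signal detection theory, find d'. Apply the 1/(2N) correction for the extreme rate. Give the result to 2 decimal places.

d' = 3.18

The hit rate is 60/60 = 1, so apply the 1/(2N) correction: H → 1 − 1/(2·60) = 0.99167.
z(H) = z(0.99167) = 2.394
z(FA) = z(0.21667) = -0.783
d' = 2.394 − (-0.783) = 3.177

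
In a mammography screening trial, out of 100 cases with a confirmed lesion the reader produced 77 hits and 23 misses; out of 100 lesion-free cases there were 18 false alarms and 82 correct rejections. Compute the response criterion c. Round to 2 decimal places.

H = 77/100 = 0.7700
FA = 18/100 = 0.1800
z(H) = z(0.7700) = 0.739
z(FA) = z(0.1800) = -0.915
c = −½·[z(H) + z(FA)] = −0.5 × (0.739 + (-0.915)) = 0.088

c = 0.09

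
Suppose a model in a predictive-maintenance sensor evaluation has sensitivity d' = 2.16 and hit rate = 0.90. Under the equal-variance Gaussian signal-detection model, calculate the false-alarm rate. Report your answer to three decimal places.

false-alarm rate = 0.190

z(hit rate) = z(0.90) = 1.2816
z(FA) = z(H) − d' = 1.2816 − 2.16 = -0.8784
false-alarm rate = Φ(-0.8784) = 0.1899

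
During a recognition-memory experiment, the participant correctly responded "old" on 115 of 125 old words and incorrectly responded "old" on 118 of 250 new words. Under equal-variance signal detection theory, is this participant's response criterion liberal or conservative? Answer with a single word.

z(H) = 1.405, z(FA) = -0.070
c = −½·(z(H) + z(FA)) = -0.6675
c < 0 → liberal criterion (biased toward responding “yes”).

liberal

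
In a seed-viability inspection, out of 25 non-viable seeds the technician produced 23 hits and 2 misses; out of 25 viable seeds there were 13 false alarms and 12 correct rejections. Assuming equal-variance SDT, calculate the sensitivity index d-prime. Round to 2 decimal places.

H = 23/25 = 0.9200
FA = 13/25 = 0.5200
Φ⁻¹(0.9200) = 1.4051, Φ⁻¹(0.5200) = 0.0502
d' = z(H) − z(FA) = 1.4051 − 0.0502 = 1.3549

d-prime = 1.35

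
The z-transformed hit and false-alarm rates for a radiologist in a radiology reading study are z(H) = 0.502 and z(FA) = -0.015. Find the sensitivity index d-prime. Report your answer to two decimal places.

d' = z(H) − z(FA) = 0.502 − (-0.015) = 0.517

d-prime = 0.52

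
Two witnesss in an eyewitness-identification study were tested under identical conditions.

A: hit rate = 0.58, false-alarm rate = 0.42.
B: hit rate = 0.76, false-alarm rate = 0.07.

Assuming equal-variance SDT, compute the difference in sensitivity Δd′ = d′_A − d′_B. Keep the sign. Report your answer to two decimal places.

A: z(0.58) = 0.202, z(0.42) = -0.202, d' = 0.404
B: z(0.76) = 0.706, z(0.07) = -1.476, d' = 2.182
Δd' = d'_A − d'_B = 0.404 − 2.182 = -1.778
B has the higher sensitivity.

Δd′ = -1.78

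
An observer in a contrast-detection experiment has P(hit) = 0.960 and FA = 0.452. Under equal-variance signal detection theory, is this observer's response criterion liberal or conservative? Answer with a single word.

z(H) = 1.751, z(FA) = -0.121
c = −½·(z(H) + z(FA)) = -0.815
c < 0 → liberal criterion (biased toward responding “yes”).

liberal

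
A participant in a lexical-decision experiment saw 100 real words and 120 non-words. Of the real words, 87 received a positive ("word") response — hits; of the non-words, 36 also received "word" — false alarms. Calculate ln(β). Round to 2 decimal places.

ln β = -0.50

H = 87/100 = 0.8700
FA = 36/120 = 0.3000
Φ⁻¹(H) = Φ⁻¹(0.8700) = 1.126
Φ⁻¹(FA) = Φ⁻¹(0.3000) = -0.524
ln β = −½·[z(H)² − z(FA)²] = −0.5 × (1.268 − 0.275) = -0.4965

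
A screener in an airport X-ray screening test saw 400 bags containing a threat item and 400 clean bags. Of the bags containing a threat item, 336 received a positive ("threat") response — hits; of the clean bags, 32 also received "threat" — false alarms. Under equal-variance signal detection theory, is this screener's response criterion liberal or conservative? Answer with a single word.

z(H) = 0.994, z(FA) = -1.405
c = −½·(z(H) + z(FA)) = 0.2055
c > 0 → conservative criterion (biased toward responding “no”).

conservative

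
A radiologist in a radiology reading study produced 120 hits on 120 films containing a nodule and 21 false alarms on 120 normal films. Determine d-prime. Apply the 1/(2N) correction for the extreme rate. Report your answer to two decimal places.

The hit rate is 120/120 = 1, so apply the 1/(2N) correction: H → 1 − 1/(2·120) = 0.99583.
z(H) = z(0.99583) = 2.638
z(FA) = z(0.17500) = -0.935
d' = 2.638 − (-0.935) = 3.573

d-prime = 3.57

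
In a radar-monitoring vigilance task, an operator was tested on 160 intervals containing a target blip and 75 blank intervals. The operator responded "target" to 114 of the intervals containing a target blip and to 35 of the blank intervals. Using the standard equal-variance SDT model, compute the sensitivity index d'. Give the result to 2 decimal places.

d' = 0.64

H = 114/160 = 0.7125
FA = 35/75 = 0.4667
Φ⁻¹(H) = Φ⁻¹(0.7125) = 0.5607
Φ⁻¹(FA) = Φ⁻¹(0.4667) = -0.0836
d' = z(H) − z(FA) = 0.5607 − (-0.0836) = 0.6443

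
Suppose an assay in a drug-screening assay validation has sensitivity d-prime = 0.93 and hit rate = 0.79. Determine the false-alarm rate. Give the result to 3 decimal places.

false-alarm rate = 0.451

z(hit rate) = z(0.79) = 0.8064
z(FA) = z(H) − d' = 0.8064 − 0.93 = -0.1236
false-alarm rate = Φ(-0.1236) = 0.4508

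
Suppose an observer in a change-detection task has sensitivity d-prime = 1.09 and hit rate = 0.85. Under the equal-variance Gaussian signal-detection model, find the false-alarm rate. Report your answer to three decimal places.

z(hit rate) = z(0.85) = 1.0364
z(FA) = z(H) − d' = 1.0364 − 1.09 = -0.0536
false-alarm rate = Φ(-0.0536) = 0.4786

false-alarm rate = 0.479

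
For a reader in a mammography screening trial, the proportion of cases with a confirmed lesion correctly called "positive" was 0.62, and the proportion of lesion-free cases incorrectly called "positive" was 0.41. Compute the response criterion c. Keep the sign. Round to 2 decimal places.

c = -0.04

Φ⁻¹(H) = 0.305
Φ⁻¹(FA) = -0.228
c = −½·[z(H) + z(FA)] = −0.5 × (0.305 + (-0.228)) = -0.0385
c < 0: the reader has a liberal response bias.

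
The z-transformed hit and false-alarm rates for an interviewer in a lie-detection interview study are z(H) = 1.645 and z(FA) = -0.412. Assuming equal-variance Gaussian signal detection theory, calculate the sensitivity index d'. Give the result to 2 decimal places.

d' = 2.06

d' = z(H) − z(FA) = 1.645 − (-0.412) = 2.057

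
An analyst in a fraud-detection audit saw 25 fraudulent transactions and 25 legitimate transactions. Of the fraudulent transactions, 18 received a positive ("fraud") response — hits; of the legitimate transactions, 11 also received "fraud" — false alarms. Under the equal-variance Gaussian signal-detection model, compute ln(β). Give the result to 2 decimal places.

ln β = -0.16

H = 18/25 = 0.7200
FA = 11/25 = 0.4400
z(0.7200) = 0.583, z(0.4400) = -0.151
ln β = −½·[z(H)² − z(FA)²] = −0.5 × (0.340 − 0.023) = -0.1585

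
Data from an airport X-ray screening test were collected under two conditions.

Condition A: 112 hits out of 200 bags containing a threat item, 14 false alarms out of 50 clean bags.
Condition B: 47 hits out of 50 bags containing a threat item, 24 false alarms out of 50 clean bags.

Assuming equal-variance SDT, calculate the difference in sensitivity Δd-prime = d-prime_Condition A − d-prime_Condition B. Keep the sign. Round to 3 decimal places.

Δd-prime = -0.871

Condition A: z(0.5600) = 0.1510, z(0.2800) = -0.5828, d' = 0.7338
Condition B: z(0.9400) = 1.5548, z(0.4800) = -0.0502, d' = 1.6050
Δd' = d'_Condition A − d'_Condition B = 0.7338 − 1.6050 = -0.8712
Condition B has the higher sensitivity.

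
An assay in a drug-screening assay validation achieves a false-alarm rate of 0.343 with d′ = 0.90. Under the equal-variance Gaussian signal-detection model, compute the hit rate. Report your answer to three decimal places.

z(false-alarm rate) = z(0.343) = -0.4043
z(H) = z(FA) + d' = -0.4043 + 0.90 = 0.4957
hit rate = Φ(0.4957) = 0.6899

hit rate = 0.690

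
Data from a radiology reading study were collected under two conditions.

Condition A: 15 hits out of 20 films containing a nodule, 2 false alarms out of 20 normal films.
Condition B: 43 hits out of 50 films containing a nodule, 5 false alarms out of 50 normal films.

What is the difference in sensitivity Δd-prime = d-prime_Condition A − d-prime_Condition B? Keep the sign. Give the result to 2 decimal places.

Condition A: z(0.7500) = 0.674, z(0.1000) = -1.282, d' = 1.956
Condition B: z(0.8600) = 1.080, z(0.1000) = -1.282, d' = 2.362
Δd' = d'_Condition A − d'_Condition B = 1.956 − 2.362 = -0.406
Condition B has the higher sensitivity.

Δd-prime = -0.41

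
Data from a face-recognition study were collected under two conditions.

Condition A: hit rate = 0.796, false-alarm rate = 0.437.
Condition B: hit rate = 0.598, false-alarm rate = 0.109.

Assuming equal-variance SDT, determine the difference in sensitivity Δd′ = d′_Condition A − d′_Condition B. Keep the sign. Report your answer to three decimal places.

Δd′ = -0.494

Condition A: z(0.796) = 0.8274, z(0.437) = -0.1586, d' = 0.9860
Condition B: z(0.598) = 0.2482, z(0.109) = -1.2319, d' = 1.4801
Δd' = d'_Condition A − d'_Condition B = 0.9860 − 1.4801 = -0.4941
Condition B has the higher sensitivity.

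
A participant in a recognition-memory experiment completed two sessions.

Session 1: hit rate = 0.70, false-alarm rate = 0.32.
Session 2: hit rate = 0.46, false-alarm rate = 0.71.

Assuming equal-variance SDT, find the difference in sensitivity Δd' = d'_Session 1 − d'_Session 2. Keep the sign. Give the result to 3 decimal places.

Session 1: z(0.70) = 0.5244, z(0.32) = -0.4677, d' = 0.9921
Session 2: z(0.46) = -0.1004, z(0.71) = 0.5534, d' = -0.6538
Δd' = d'_Session 1 − d'_Session 2 = 0.9921 − (-0.6538) = 1.6459
Session 1 has the higher sensitivity.

Δd' = 1.646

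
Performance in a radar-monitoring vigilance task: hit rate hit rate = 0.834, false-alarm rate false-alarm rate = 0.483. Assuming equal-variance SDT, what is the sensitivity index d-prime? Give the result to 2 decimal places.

d-prime = 1.01

z(0.834) = 0.970, z(0.483) = -0.043
d' = z(H) − z(FA) = 0.970 − (-0.043) = 1.013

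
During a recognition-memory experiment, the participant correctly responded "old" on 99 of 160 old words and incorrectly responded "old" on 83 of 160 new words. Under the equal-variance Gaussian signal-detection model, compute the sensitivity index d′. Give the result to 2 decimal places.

d′ = 0.26

H = 99/160 = 0.6188
FA = 83/160 = 0.5188
z(0.6188) = 0.3023, z(0.5188) = 0.0471
d' = z(H) − z(FA) = 0.3023 − 0.0471 = 0.2552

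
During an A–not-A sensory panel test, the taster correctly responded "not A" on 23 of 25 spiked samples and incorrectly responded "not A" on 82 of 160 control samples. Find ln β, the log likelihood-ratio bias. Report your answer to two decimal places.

H = 23/25 = 0.9200
FA = 82/160 = 0.5125
z(0.9200) = 1.405, z(0.5125) = 0.031
ln β = −½·[z(H)² − z(FA)²] = −0.5 × (1.974 − 0.001) = -0.9865

ln β = -0.99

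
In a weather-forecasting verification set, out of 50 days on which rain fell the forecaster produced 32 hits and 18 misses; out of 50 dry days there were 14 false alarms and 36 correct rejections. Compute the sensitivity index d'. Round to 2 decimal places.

H = 32/50 = 0.6400
FA = 14/50 = 0.2800
z(H) = z(0.6400) = 0.358
z(FA) = z(0.2800) = -0.583
d' = z(H) − z(FA) = 0.358 − (-0.583) = 0.941

d' = 0.94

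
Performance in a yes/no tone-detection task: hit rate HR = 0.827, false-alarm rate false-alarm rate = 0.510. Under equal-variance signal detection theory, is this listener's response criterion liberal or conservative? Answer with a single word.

z(H) = 0.942, z(FA) = 0.025
c = −½·(z(H) + z(FA)) = -0.4835
c < 0 → liberal criterion (biased toward responding “yes”).

liberal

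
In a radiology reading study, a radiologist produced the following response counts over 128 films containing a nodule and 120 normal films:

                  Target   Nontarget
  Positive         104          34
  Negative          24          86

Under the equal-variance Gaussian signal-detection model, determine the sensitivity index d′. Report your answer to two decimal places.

H = 104/128 = 0.8125
FA = 34/120 = 0.2833
z(H) = 0.8871
z(FA) = -0.5731
d' = z(H) − z(FA) = 0.8871 − (-0.5731) = 1.4602

d′ = 1.46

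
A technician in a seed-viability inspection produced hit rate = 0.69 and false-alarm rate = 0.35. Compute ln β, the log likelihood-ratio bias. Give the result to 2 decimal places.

ln β = -0.05

Φ⁻¹(0.69) = 0.496, Φ⁻¹(0.35) = -0.385
ln β = −½·[z(H)² − z(FA)²] = −0.5 × (0.246 − 0.148) = -0.049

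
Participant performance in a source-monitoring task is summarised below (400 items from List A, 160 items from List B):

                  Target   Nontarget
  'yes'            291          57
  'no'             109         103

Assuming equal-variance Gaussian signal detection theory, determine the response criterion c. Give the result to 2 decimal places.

c = -0.12

H = 291/400 = 0.7275
FA = 57/160 = 0.3563
z(H) = z(0.7275) = 0.6053
z(FA) = z(0.3563) = -0.3684
c = −½·[z(H) + z(FA)] = −0.5 × (0.6053 + (-0.3684)) = -0.11845
c < 0: the participant has a liberal response bias.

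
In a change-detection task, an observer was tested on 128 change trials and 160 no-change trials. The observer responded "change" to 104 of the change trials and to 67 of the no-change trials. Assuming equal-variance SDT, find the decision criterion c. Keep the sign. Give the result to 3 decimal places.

H = 104/128 = 0.8125
FA = 67/160 = 0.4188
z(H) = z(0.8125) = 0.8871
z(FA) = z(0.4188) = -0.2050
c = −½·[z(H) + z(FA)] = −0.5 × (0.8871 + (-0.2050)) = -0.34105
c < 0: the observer has a liberal response bias.

c = -0.341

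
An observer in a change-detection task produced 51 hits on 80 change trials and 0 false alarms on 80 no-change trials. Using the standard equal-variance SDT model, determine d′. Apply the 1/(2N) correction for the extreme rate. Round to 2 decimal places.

d′ = 2.85

The false-alarm rate is 0/80 = 0, so apply the 1/(2N) correction: FA → 1/(2·80) = 0.00625.
z(H) = z(0.63750) = 0.352
z(FA) = z(0.00625) = -2.498
d' = 0.352 − (-2.498) = 2.850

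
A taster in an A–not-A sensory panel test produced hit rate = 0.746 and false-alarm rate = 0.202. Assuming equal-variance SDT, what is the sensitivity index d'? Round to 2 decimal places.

d' = 1.50

z(H) = z(0.746) = 0.6620
z(FA) = z(0.202) = -0.8345
d' = z(H) − z(FA) = 0.6620 − (-0.8345) = 1.4965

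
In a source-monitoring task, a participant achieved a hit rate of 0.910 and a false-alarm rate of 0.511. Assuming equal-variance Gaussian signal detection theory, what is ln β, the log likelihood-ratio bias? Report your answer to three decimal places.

Φ⁻¹(0.910) = 1.3408, Φ⁻¹(0.511) = 0.0276
ln β = −½·[z(H)² − z(FA)²] = −0.5 × (1.7977 − 0.0008) = -0.89845

ln β = -0.898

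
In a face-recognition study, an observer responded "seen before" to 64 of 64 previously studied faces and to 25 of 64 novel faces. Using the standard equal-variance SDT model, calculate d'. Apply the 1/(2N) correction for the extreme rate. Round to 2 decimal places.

d' = 2.70

The hit rate is 64/64 = 1, so apply the 1/(2N) correction: H → 1 − 1/(2·64) = 0.99219.
z(H) = z(0.99219) = 2.418
z(FA) = z(0.39062) = -0.278
d' = 2.418 − (-0.278) = 2.696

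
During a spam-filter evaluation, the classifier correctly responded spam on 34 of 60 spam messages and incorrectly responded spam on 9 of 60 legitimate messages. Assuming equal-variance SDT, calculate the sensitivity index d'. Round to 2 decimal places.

H = 34/60 = 0.5667
FA = 9/60 = 0.1500
z(0.5667) = 0.168, z(0.1500) = -1.036
d' = z(H) − z(FA) = 0.168 − (-1.036) = 1.204

d' = 1.20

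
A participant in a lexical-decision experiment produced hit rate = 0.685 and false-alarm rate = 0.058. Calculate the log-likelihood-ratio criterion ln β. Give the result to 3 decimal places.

ln β = 1.119

Φ⁻¹(H) = Φ⁻¹(0.685) = 0.4817
Φ⁻¹(FA) = Φ⁻¹(0.058) = -1.5718
ln β = −½·[z(H)² − z(FA)²] = −0.5 × (0.2320 − 2.4706) = 1.1193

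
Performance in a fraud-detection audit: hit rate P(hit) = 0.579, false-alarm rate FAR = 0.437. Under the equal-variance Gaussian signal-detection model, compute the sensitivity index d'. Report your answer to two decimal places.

d' = 0.36

z(H) = z(0.579) = 0.1993
z(FA) = z(0.437) = -0.1586
d' = z(H) − z(FA) = 0.1993 − (-0.1586) = 0.3579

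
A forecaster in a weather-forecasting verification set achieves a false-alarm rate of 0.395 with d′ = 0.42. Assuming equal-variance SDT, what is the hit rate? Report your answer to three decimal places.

z(false-alarm rate) = z(0.395) = -0.2663
z(H) = z(FA) + d' = -0.2663 + 0.42 = 0.1537
hit rate = Φ(0.1537) = 0.5611

hit rate = 0.561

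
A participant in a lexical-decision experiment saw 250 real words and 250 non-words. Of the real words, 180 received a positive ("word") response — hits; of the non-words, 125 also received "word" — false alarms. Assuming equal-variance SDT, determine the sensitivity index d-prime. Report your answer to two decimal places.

H = 180/250 = 0.7200
FA = 125/250 = 0.5000
Φ⁻¹(0.7200) = 0.5828, Φ⁻¹(0.5000) = 0.0000
d' = z(H) − z(FA) = 0.5828 − 0.0000 = 0.5828

d-prime = 0.58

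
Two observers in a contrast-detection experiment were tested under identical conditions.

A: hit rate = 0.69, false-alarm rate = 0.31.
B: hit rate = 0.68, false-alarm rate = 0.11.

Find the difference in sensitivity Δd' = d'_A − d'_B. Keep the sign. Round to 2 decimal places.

A: z(0.69) = 0.496, z(0.31) = -0.496, d' = 0.992
B: z(0.68) = 0.468, z(0.11) = -1.227, d' = 1.695
Δd' = d'_A − d'_B = 0.992 − 1.695 = -0.703
B has the higher sensitivity.

Δd' = -0.70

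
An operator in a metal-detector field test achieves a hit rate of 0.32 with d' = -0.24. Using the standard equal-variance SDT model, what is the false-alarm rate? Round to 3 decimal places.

false-alarm rate = 0.410

z(hit rate) = z(0.32) = -0.4677
z(FA) = z(H) − d' = -0.4677 − (-0.24) = -0.2277
false-alarm rate = Φ(-0.2277) = 0.4099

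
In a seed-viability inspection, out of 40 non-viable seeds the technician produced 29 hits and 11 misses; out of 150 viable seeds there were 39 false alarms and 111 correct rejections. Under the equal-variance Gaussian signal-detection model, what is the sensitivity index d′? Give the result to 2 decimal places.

d′ = 1.24

H = 29/40 = 0.7250
FA = 39/150 = 0.2600
z(H) = z(0.7250) = 0.5978
z(FA) = z(0.2600) = -0.6433
d' = z(H) − z(FA) = 0.5978 − (-0.6433) = 1.2411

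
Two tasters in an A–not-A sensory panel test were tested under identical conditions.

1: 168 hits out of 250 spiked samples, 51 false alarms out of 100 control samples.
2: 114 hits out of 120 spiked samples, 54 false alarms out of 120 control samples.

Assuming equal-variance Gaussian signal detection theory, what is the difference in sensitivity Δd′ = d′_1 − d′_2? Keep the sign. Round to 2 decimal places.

1: z(0.6720) = 0.445, z(0.5100) = 0.025, d' = 0.420
2: z(0.9500) = 1.645, z(0.4500) = -0.126, d' = 1.771
Δd' = d'_1 − d'_2 = 0.420 − 1.771 = -1.351
2 has the higher sensitivity.

Δd′ = -1.35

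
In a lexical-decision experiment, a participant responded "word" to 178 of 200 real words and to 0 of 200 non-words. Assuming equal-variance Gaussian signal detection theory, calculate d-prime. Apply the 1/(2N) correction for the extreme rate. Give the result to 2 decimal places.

The false-alarm rate is 0/200 = 0, so apply the 1/(2N) correction: FA → 1/(2·200) = 0.00250.
z(H) = z(0.89000) = 1.227
z(FA) = z(0.00250) = -2.807
d' = 1.227 − (-2.807) = 4.034

d-prime = 4.03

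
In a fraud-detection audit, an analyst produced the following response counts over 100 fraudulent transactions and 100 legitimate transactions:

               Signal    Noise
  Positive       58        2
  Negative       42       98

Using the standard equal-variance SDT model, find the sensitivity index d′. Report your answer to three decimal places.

H = 58/100 = 0.5800
FA = 2/100 = 0.0200
z(H) = 0.2019
z(FA) = -2.0537
d' = z(H) − z(FA) = 0.2019 − (-2.0537) = 2.2556

d′ = 2.256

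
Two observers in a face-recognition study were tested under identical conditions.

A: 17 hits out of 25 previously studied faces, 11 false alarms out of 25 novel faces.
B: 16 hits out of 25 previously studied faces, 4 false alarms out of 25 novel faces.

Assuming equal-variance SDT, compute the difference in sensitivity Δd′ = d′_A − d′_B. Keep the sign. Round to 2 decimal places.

Δd′ = -0.73

A: z(0.6800) = 0.468, z(0.4400) = -0.151, d' = 0.619
B: z(0.6400) = 0.358, z(0.1600) = -0.994, d' = 1.352
Δd' = d'_A − d'_B = 0.619 − 1.352 = -0.733
B has the higher sensitivity.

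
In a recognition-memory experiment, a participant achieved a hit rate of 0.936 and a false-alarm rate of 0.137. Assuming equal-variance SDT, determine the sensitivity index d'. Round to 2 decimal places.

z(0.936) = 1.522, z(0.137) = -1.094
d' = z(H) − z(FA) = 1.522 − (-1.094) = 2.616

d' = 2.62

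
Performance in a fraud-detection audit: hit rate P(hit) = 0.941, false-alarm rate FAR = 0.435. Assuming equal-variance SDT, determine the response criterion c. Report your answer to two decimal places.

z(0.941) = 1.5632, z(0.435) = -0.1637
c = −½·[z(H) + z(FA)] = −0.5 × (1.5632 + (-0.1637)) = -0.69975
c < 0: the analyst has a liberal response bias.

c = -0.70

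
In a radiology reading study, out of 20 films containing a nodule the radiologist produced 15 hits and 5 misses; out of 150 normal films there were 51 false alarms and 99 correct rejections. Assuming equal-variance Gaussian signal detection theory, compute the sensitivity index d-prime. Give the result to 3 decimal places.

H = 15/20 = 0.7500
FA = 51/150 = 0.3400
z(0.7500) = 0.6745, z(0.3400) = -0.4125
d' = z(H) − z(FA) = 0.6745 − (-0.4125) = 1.0870

d-prime = 1.087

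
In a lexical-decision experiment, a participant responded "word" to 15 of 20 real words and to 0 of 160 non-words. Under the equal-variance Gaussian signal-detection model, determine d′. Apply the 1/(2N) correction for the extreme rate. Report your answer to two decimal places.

The false-alarm rate is 0/160 = 0, so apply the 1/(2N) correction: FA → 1/(2·160) = 0.00313.
z(H) = z(0.75000) = 0.674
z(FA) = z(0.00313) = -2.734
d' = 0.674 − (-2.734) = 3.408

d′ = 3.41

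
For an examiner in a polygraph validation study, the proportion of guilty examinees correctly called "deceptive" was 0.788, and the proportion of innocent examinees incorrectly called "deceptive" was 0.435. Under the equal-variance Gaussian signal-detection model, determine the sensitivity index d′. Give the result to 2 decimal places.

d′ = 0.96

z(H) = z(0.788) = 0.800
z(FA) = z(0.435) = -0.164
d' = z(H) − z(FA) = 0.800 − (-0.164) = 0.964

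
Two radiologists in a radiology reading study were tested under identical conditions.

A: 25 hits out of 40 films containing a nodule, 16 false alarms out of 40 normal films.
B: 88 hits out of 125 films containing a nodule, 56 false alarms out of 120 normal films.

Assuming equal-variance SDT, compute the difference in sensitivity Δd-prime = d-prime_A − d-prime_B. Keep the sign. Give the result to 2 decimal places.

Δd-prime = -0.05

A: z(0.6250) = 0.319, z(0.4000) = -0.253, d' = 0.572
B: z(0.7040) = 0.536, z(0.4667) = -0.084, d' = 0.620
Δd' = d'_A − d'_B = 0.572 − 0.620 = -0.048
B has the higher sensitivity.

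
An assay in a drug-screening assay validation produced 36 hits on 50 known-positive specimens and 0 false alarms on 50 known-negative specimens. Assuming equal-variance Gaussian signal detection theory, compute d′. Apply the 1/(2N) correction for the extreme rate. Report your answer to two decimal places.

The false-alarm rate is 0/50 = 0, so apply the 1/(2N) correction: FA → 1/(2·50) = 0.01000.
z(H) = z(0.72000) = 0.583
z(FA) = z(0.01000) = -2.326
d' = 0.583 − (-2.326) = 2.909

d′ = 2.91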